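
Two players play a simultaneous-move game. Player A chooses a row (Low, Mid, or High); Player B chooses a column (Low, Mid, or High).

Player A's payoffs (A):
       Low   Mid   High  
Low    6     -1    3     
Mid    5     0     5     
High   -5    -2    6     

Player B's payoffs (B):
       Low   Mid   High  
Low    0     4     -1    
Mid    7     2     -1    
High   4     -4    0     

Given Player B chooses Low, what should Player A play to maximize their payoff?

Low

With Player B fixed at Low, Player A's payoffs are: Low → 6, Mid → 5, High → -5.
The maximum is 6, achieved by Low.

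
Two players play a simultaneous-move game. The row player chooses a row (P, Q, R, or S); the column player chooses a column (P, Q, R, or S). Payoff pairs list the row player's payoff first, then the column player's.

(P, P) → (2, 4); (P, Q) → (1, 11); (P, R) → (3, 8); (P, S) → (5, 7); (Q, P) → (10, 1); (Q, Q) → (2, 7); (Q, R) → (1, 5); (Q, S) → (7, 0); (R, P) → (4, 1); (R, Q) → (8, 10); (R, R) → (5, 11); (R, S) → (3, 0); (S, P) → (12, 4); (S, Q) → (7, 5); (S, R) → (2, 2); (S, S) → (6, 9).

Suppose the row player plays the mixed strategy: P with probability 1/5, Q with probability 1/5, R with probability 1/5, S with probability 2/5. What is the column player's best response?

Q

The column player's best reply maximizes expected payoff against the mix.
P: (1/5)·4 + (1/5)·1 + (1/5)·1 + (2/5)·4 = 14/5
Q: (1/5)·11 + (1/5)·7 + (1/5)·10 + (2/5)·5 = 38/5
R: (1/5)·8 + (1/5)·5 + (1/5)·11 + (2/5)·2 = 28/5
S: (1/5)·7 + (1/5)·0 + (1/5)·0 + (2/5)·9 = 5
Highest expected payoff is 38/5, from Q.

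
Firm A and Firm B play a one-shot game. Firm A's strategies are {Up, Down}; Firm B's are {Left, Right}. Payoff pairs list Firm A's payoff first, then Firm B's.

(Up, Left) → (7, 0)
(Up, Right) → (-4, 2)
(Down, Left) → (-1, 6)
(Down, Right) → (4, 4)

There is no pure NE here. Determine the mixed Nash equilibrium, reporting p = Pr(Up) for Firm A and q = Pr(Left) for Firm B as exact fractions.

Each player's mixing probability is pinned down by making the *other* player indifferent.
Firm B indifferent between Left and Right: p·0 + (1−p)·6 = p·2 + (1−p)·4 ⟹ 6 + (-6)p = 4 + (-2)p ⟹ p = 1/2.
Firm A indifferent between Up and Down: q·7 + (1−q)·(-4) = q·(-1) + (1−q)·4 ⟹ (-4) + 11q = 4 + (-5)q ⟹ q = 1/2.

p = 1/2, q = 1/2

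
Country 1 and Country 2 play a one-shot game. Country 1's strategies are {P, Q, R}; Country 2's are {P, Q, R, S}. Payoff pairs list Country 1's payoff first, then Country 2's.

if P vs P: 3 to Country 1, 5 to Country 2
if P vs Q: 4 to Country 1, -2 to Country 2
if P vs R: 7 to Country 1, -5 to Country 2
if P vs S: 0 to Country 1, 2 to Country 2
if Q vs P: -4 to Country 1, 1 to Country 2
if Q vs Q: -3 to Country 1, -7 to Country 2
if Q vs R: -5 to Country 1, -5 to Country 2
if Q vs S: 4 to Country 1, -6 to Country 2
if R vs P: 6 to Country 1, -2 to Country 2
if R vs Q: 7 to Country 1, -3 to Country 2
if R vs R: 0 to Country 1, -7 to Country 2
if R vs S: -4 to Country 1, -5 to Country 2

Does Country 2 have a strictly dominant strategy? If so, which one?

Check whether one of Country 2's strategies beats all alternatives regardless of what the opponent does.
P strictly dominates: vs P: 5 > each of {-2, -5, 2}; vs Q: 1 > each of {-7, -5, -6}; vs R: -2 > each of {-3, -7, -5}.

P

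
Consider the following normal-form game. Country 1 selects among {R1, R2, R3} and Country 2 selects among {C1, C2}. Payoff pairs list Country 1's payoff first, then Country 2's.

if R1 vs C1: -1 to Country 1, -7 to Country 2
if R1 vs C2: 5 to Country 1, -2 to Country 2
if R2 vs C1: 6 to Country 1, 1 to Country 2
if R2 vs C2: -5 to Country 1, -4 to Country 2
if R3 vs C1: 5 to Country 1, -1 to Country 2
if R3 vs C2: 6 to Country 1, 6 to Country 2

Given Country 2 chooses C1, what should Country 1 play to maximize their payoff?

R2

With Country 2 fixed at C1, Country 1's payoffs are: R1 → -1, R2 → 6, R3 → 5.
The maximum is 6, achieved by R2.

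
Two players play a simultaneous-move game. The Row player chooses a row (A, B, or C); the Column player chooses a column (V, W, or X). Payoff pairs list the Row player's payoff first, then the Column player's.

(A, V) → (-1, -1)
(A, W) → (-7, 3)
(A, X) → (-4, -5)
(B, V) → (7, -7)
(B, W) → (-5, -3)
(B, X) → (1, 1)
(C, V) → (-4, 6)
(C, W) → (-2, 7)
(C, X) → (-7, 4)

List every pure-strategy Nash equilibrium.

(B, X) and (C, W)

Check mutual best responses: a cell is a NE iff neither player can gain by unilaterally deviating.
The Row player's best responses — vs V: B (payoff 7); vs W: C (payoff -2); vs X: B (payoff 1).
The Column player's best responses — vs A: W (payoff 3); vs B: X (payoff 1); vs C: W (payoff 7).
Mutual best responses occur at (B, X) and (C, W); at each, neither player gains by switching.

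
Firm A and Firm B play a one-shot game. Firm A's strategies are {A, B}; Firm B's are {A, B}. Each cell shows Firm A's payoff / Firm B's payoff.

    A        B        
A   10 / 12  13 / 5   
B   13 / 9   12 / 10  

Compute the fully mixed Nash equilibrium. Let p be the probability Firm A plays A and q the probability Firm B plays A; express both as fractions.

p = 1/8, q = 1/4

In a mixed NE each player is indifferent between their pure strategies, so the opponent's mix sets the indifference.
Firm B indifferent between A and B: p·12 + (1−p)·9 = p·5 + (1−p)·10 ⟹ 9 + 3p = 10 + (-5)p ⟹ p = 1/8.
Firm A indifferent between A and B: q·10 + (1−q)·13 = q·13 + (1−q)·12 ⟹ 13 + (-3)q = 12 + 1q ⟹ q = 1/4.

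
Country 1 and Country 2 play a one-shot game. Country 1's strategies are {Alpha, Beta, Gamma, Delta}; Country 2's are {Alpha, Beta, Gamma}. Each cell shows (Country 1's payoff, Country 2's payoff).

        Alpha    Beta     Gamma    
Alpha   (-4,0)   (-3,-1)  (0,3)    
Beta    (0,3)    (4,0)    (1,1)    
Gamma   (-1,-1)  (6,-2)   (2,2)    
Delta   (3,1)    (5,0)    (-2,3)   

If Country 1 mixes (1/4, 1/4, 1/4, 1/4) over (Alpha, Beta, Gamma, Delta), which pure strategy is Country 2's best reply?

Compute Country 2's expected payoff from each pure strategy against the given mix.
Alpha: (1/4)·0 + (1/4)·3 + (1/4)·(-1) + (1/4)·1 = 3/4
Beta: (1/4)·(-1) + (1/4)·0 + (1/4)·(-2) + (1/4)·0 = -3/4
Gamma: (1/4)·3 + (1/4)·1 + (1/4)·2 + (1/4)·3 = 9/4
Highest expected payoff is 9/4, from Gamma.

Gamma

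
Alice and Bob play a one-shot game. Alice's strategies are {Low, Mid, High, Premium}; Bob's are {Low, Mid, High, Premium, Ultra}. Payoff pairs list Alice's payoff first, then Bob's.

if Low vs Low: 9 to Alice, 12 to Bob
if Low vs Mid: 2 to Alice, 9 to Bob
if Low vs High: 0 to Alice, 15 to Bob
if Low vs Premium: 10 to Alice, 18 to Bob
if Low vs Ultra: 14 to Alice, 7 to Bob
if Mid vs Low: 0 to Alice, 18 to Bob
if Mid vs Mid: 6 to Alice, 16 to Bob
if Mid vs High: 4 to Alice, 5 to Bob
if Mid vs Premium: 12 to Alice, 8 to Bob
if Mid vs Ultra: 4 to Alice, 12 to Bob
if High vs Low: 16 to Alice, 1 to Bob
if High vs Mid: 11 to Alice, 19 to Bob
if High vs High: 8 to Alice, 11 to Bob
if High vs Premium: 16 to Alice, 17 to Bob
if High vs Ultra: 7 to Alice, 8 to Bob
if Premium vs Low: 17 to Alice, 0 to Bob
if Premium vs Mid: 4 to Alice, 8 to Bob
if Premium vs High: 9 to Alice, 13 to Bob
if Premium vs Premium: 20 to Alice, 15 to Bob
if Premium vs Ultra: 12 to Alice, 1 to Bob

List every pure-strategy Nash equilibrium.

(High, Mid) and (Premium, Premium)

Find each player's best response to every opponent strategy; NE are the intersections.
Alice's best responses — vs Low: Premium (payoff 17); vs Mid: High (payoff 11); vs High: Premium (payoff 9); vs Premium: Premium (payoff 20); vs Ultra: Low (payoff 14).
Bob's best responses — vs Low: Premium (payoff 18); vs Mid: Low (payoff 18); vs High: Mid (payoff 19); vs Premium: Premium (payoff 15).
Mutual best responses occur at (High, Mid) and (Premium, Premium); at each, neither player gains by switching.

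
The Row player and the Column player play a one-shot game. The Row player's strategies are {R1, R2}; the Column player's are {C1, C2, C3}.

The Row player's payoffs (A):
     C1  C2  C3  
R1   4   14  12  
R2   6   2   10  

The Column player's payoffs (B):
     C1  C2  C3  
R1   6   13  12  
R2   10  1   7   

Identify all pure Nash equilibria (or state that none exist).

A profile is a Nash equilibrium when each player is best-responding to the other.
The Row player's best responses — vs C1: R2 (payoff 6); vs C2: R1 (payoff 14); vs C3: R1 (payoff 12).
The Column player's best responses — vs R1: C2 (payoff 13); vs R2: C1 (payoff 10).
Mutual best responses occur at (R1, C2) and (R2, C1); at each, neither player gains by switching.

(R1, C2) and (R2, C1)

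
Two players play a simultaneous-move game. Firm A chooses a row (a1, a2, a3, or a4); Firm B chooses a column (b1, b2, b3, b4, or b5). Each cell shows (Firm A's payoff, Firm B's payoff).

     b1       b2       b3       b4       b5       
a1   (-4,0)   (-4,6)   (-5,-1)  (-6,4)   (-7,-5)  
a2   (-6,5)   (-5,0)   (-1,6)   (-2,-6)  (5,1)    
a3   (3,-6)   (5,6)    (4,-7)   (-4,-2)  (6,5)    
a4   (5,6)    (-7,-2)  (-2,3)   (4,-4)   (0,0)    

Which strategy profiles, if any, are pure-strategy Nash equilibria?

Find each player's best response to every opponent strategy; NE are the intersections.
Firm A's best responses — vs b1: a4 (payoff 5); vs b2: a3 (payoff 5); vs b3: a3 (payoff 4); vs b4: a4 (payoff 4); vs b5: a3 (payoff 6).
Firm B's best responses — vs a1: b2 (payoff 6); vs a2: b3 (payoff 6); vs a3: b2 (payoff 6); vs a4: b1 (payoff 6).
Mutual best responses occur at (a3, b2) and (a4, b1); at each, neither player gains by switching.

(a3, b2) and (a4, b1)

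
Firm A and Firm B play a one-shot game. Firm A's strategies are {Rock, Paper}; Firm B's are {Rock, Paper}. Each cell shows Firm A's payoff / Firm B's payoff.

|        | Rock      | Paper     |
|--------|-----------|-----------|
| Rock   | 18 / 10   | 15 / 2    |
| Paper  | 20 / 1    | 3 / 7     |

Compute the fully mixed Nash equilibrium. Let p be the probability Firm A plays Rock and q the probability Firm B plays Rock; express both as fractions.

p = 3/7, q = 6/7

Each player's mixing probability is pinned down by making the *other* player indifferent.
Firm B indifferent between Rock and Paper: p·10 + (1−p)·1 = p·2 + (1−p)·7 ⟹ 1 + 9p = 7 + (-5)p ⟹ p = 3/7.
Firm A indifferent between Rock and Paper: q·18 + (1−q)·15 = q·20 + (1−q)·3 ⟹ 15 + 3q = 3 + 17q ⟹ q = 6/7.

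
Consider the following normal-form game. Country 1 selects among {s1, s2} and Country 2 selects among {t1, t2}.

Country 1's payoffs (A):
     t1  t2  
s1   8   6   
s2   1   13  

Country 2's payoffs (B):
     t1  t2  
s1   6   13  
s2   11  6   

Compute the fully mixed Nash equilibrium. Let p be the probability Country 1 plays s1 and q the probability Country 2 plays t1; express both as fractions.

p = 5/12, q = 1/2

Each player's mixing probability is pinned down by making the *other* player indifferent.
Country 2 indifferent between t1 and t2: p·6 + (1−p)·11 = p·13 + (1−p)·6 ⟹ 11 + (-5)p = 6 + 7p ⟹ p = 5/12.
Country 1 indifferent between s1 and s2: q·8 + (1−q)·6 = q·1 + (1−q)·13 ⟹ 6 + 2q = 13 + (-12)q ⟹ q = 1/2.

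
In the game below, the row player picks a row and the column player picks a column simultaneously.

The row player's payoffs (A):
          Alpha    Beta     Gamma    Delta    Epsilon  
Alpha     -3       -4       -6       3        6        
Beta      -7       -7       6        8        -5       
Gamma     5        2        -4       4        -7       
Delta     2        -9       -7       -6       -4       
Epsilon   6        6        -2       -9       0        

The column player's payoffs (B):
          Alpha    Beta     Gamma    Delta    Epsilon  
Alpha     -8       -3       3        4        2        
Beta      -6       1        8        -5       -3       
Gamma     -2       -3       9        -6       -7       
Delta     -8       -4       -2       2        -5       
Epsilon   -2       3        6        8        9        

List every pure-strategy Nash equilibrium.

Find each player's best response to every opponent strategy; NE are the intersections.
The row player's best responses — vs Alpha: Epsilon (payoff 6); vs Beta: Epsilon (payoff 6); vs Gamma: Beta (payoff 6); vs Delta: Beta (payoff 8); vs Epsilon: Alpha (payoff 6).
The column player's best responses — vs Alpha: Delta (payoff 4); vs Beta: Gamma (payoff 8); vs Gamma: Gamma (payoff 9); vs Delta: Delta (payoff 2); vs Epsilon: Epsilon (payoff 9).
The only mutual best response is (Beta, Gamma); neither player gains by switching there.

(Beta, Gamma)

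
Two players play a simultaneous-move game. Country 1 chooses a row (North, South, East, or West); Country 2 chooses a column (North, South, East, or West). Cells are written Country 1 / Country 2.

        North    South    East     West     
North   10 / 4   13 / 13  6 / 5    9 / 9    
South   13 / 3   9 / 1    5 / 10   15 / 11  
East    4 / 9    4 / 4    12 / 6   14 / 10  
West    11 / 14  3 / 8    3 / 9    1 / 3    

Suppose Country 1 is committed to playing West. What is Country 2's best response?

With Country 1 fixed at West, Country 2's payoffs are: North → 14, South → 8, East → 9, West → 3.
The maximum is 14, achieved by North.

North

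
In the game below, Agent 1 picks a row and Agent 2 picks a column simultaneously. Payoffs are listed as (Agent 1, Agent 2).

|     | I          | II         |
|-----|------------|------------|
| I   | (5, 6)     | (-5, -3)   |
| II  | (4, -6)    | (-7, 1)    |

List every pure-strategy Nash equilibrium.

A profile is a Nash equilibrium when each player is best-responding to the other.
Agent 1's best responses — vs I: I (payoff 5); vs II: I (payoff -5).
Agent 2's best responses — vs I: I (payoff 6); vs II: II (payoff 1).
The only mutual best response is (I, I); neither player gains by switching there.

(I, I)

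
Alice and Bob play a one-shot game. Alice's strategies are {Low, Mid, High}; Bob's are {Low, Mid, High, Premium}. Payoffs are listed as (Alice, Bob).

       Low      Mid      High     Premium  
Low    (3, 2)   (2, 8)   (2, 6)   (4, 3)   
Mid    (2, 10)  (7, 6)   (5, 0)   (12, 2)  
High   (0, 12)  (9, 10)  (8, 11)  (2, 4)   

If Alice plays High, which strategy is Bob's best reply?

Low

With Alice fixed at High, Bob's payoffs are: Low → 12, Mid → 10, High → 11, Premium → 4.
The maximum is 12, achieved by Low.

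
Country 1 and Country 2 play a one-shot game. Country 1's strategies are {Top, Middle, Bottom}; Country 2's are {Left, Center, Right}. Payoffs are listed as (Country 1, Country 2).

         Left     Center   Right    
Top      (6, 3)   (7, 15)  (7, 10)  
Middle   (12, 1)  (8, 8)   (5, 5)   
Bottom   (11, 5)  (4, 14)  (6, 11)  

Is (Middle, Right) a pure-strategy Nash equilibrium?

No

Holding Country 2 at Right: Country 1 gets 5 from Middle but could get 7 by switching to Top. Country 1 has a profitable deviation.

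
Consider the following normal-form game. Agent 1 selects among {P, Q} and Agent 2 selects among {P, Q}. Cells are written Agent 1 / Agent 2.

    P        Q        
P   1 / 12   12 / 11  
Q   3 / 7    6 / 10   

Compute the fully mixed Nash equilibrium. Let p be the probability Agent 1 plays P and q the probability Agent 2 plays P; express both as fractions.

In a mixed NE each player is indifferent between their pure strategies, so the opponent's mix sets the indifference.
Agent 2 indifferent between P and Q: p·12 + (1−p)·7 = p·11 + (1−p)·10 ⟹ 7 + 5p = 10 + 1p ⟹ p = 3/4.
Agent 1 indifferent between P and Q: q·1 + (1−q)·12 = q·3 + (1−q)·6 ⟹ 12 + (-11)q = 6 + (-3)q ⟹ q = 3/4.

p = 3/4, q = 3/4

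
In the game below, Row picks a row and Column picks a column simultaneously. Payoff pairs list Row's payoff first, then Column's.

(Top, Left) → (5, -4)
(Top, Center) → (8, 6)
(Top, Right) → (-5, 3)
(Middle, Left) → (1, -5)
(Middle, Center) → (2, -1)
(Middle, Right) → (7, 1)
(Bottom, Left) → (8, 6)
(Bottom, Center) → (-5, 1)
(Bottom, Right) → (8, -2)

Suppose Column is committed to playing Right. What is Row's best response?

Bottom

With Column fixed at Right, Row's payoffs are: Top → -5, Middle → 7, Bottom → 8.
The maximum is 8, achieved by Bottom.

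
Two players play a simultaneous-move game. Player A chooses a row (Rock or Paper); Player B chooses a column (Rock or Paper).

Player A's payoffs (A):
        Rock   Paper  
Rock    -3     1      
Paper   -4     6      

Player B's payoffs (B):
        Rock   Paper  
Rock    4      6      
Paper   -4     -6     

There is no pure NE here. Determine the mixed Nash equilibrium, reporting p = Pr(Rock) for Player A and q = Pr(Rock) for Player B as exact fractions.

In a mixed NE each player is indifferent between their pure strategies, so the opponent's mix sets the indifference.
Player B indifferent between Rock and Paper: p·4 + (1−p)·(-4) = p·6 + (1−p)·(-6) ⟹ (-4) + 8p = (-6) + 12p ⟹ p = 1/2.
Player A indifferent between Rock and Paper: q·(-3) + (1−q)·1 = q·(-4) + (1−q)·6 ⟹ 1 + (-4)q = 6 + (-10)q ⟹ q = 5/6.

p = 1/2, q = 5/6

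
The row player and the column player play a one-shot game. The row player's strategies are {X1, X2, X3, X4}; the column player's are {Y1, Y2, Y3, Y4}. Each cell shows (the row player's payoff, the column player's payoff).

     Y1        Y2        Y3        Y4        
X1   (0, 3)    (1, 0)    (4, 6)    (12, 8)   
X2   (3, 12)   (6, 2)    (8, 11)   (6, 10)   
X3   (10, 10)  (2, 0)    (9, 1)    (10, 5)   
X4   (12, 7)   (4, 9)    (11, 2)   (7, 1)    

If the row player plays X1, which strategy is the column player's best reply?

Y4

With the row player fixed at X1, the column player's payoffs are: Y1 → 3, Y2 → 0, Y3 → 6, Y4 → 8.
The maximum is 8, achieved by Y4.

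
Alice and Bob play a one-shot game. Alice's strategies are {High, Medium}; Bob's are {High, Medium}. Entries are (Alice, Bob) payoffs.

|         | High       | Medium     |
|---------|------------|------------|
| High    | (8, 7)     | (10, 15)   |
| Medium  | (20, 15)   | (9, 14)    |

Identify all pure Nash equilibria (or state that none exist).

A profile is a Nash equilibrium when each player is best-responding to the other.
Alice's best responses — vs High: Medium (payoff 20); vs Medium: High (payoff 10).
Bob's best responses — vs High: Medium (payoff 15); vs Medium: High (payoff 15).
Mutual best responses occur at (High, Medium) and (Medium, High); at each, neither player gains by switching.

(High, Medium) and (Medium, High)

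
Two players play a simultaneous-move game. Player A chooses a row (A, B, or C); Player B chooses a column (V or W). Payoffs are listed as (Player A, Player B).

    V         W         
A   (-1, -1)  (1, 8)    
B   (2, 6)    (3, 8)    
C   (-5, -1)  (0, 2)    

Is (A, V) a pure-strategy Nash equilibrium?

Holding Player B at V: Player A gets -1 from A but could get 2 by switching to B. Player A has a profitable deviation.

No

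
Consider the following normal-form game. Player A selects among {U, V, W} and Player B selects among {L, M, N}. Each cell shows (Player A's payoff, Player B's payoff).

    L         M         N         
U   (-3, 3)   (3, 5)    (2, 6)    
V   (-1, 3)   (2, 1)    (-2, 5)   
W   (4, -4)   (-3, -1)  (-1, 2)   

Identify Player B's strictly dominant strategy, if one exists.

A strategy is strictly dominant if it gives Player B a strictly higher payoff than every other strategy, against every choice by the opponent.
N strictly dominates: vs U: 6 > each of {3, 5}; vs V: 5 > each of {3, 1}; vs W: 2 > each of {-4, -1}.

N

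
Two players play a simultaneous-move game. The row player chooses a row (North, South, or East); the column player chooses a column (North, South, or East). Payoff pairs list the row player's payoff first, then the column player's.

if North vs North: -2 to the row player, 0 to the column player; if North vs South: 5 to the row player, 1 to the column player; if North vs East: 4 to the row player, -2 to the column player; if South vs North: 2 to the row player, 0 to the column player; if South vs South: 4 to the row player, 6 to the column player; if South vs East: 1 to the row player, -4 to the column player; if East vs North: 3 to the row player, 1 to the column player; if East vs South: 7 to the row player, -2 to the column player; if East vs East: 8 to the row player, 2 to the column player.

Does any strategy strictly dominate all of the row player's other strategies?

East

A strategy is strictly dominant if it gives the row player a strictly higher payoff than every other strategy, against every choice by the opponent.
East strictly dominates: vs North: 3 > each of {-2, 2}; vs South: 7 > each of {5, 4}; vs East: 8 > each of {4, 1}.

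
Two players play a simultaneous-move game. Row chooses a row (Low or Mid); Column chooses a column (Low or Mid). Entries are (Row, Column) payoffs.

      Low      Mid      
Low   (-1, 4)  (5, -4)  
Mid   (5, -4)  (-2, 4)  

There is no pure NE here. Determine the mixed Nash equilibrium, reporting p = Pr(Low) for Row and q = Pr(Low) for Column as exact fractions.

p = 1/2, q = 7/13

Each player's mixing probability is pinned down by making the *other* player indifferent.
Column indifferent between Low and Mid: p·4 + (1−p)·(-4) = p·(-4) + (1−p)·4 ⟹ (-4) + 8p = 4 + (-8)p ⟹ p = 1/2.
Row indifferent between Low and Mid: q·(-1) + (1−q)·5 = q·5 + (1−q)·(-2) ⟹ 5 + (-6)q = (-2) + 7q ⟹ q = 7/13.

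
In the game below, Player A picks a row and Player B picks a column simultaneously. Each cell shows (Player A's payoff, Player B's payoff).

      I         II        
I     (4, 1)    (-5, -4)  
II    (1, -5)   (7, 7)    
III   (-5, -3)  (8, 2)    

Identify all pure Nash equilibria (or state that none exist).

Check mutual best responses: a cell is a NE iff neither player can gain by unilaterally deviating.
Player A's best responses — vs I: I (payoff 4); vs II: III (payoff 8).
Player B's best responses — vs I: I (payoff 1); vs II: II (payoff 7); vs III: II (payoff 2).
Mutual best responses occur at (I, I) and (III, II); at each, neither player gains by switching.

(I, I) and (III, II)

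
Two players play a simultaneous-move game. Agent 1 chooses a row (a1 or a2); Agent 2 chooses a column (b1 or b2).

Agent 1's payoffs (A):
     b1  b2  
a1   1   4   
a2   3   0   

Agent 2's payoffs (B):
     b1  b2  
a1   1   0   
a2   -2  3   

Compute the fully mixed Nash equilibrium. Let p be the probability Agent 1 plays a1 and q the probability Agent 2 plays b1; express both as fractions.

Each player's mixing probability is pinned down by making the *other* player indifferent.
Agent 2 indifferent between b1 and b2: p·1 + (1−p)·(-2) = p·0 + (1−p)·3 ⟹ (-2) + 3p = 3 + (-3)p ⟹ p = 5/6.
Agent 1 indifferent between a1 and a2: q·1 + (1−q)·4 = q·3 + (1−q)·0 ⟹ 4 + (-3)q = 0 + 3q ⟹ q = 2/3.

p = 5/6, q = 2/3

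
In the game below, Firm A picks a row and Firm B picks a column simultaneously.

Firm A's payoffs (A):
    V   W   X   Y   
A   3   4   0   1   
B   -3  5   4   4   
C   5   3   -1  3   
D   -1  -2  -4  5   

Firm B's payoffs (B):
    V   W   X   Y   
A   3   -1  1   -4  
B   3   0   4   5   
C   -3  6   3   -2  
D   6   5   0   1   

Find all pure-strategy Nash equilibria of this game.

No pure-strategy Nash equilibrium

Check mutual best responses: a cell is a NE iff neither player can gain by unilaterally deviating.
Firm A's best responses — vs V: C (payoff 5); vs W: B (payoff 5); vs X: B (payoff 4); vs Y: D (payoff 5).
Firm B's best responses — vs A: V (payoff 3); vs B: Y (payoff 5); vs C: W (payoff 6); vs D: V (payoff 6).
No cell has both players best-responding. For instance, Firm A's best reply to V is C, but against C Firm B prefers W over V.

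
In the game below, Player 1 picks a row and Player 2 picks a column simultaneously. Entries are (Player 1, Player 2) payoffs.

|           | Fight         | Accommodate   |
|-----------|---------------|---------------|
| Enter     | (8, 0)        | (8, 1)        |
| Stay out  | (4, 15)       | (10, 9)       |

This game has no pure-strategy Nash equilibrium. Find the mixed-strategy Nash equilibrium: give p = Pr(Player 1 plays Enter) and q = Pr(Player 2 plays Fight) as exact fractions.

Each player's mixing probability is pinned down by making the *other* player indifferent.
Player 2 indifferent between Fight and Accommodate: p·0 + (1−p)·15 = p·1 + (1−p)·9 ⟹ 15 + (-15)p = 9 + (-8)p ⟹ p = 6/7.
Player 1 indifferent between Enter and Stay out: q·8 + (1−q)·8 = q·4 + (1−q)·10 ⟹ 8 + 0q = 10 + (-6)q ⟹ q = 1/3.

p = 6/7, q = 1/3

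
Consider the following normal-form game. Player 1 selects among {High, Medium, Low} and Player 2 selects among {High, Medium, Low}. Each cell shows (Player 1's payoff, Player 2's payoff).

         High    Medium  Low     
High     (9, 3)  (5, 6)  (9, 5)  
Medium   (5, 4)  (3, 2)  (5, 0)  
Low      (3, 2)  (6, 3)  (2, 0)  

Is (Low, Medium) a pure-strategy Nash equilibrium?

Yes

Holding Player 2 at Medium: Player 1 gets 6 from Low, versus 5 from High, 3 from Medium. No profitable deviation for Player 1.
Holding Player 1 at Low: Player 2 gets 3 from Medium, versus 2 from High, 0 from Low. No profitable deviation for Player 2 either.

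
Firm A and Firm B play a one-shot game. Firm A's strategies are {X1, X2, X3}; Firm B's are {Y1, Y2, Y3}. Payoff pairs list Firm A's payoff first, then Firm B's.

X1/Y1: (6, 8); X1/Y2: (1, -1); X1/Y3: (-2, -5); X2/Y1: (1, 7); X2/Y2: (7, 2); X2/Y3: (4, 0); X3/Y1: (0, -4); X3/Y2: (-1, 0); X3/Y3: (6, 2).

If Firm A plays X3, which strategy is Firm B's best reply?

Y3

With Firm A fixed at X3, Firm B's payoffs are: Y1 → -4, Y2 → 0, Y3 → 2.
The maximum is 2, achieved by Y3.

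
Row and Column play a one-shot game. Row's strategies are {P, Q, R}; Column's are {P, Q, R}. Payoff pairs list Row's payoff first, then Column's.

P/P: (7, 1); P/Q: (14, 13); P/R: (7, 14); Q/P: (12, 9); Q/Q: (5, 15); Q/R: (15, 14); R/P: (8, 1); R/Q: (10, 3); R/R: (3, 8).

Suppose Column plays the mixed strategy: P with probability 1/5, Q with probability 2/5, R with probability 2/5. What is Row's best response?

Q

Row's best reply maximizes expected payoff against the mix.
P: (1/5)·7 + (2/5)·14 + (2/5)·7 = 49/5
Q: (1/5)·12 + (2/5)·5 + (2/5)·15 = 52/5
R: (1/5)·8 + (2/5)·10 + (2/5)·3 = 34/5
Highest expected payoff is 52/5, from Q.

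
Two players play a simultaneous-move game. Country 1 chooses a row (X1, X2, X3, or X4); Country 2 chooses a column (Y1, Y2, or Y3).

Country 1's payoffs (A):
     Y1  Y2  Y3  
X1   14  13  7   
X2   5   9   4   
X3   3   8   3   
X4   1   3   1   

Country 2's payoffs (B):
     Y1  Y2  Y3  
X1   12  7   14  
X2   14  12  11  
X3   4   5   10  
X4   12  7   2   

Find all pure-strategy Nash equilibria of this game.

Find each player's best response to every opponent strategy; NE are the intersections.
Country 1's best responses — vs Y1: X1 (payoff 14); vs Y2: X1 (payoff 13); vs Y3: X1 (payoff 7).
Country 2's best responses — vs X1: Y3 (payoff 14); vs X2: Y1 (payoff 14); vs X3: Y3 (payoff 10); vs X4: Y1 (payoff 12).
The only mutual best response is (X1, Y3); neither player gains by switching there.

(X1, Y3)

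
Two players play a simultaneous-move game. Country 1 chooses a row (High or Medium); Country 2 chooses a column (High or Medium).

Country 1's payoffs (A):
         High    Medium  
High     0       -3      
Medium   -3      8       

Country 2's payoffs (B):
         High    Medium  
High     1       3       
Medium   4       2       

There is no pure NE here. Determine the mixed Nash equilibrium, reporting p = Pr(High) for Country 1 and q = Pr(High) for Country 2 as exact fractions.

p = 1/2, q = 11/14

In a mixed NE each player is indifferent between their pure strategies, so the opponent's mix sets the indifference.
Country 2 indifferent between High and Medium: p·1 + (1−p)·4 = p·3 + (1−p)·2 ⟹ 4 + (-3)p = 2 + 1p ⟹ p = 1/2.
Country 1 indifferent between High and Medium: q·0 + (1−q)·(-3) = q·(-3) + (1−q)·8 ⟹ (-3) + 3q = 8 + (-11)q ⟹ q = 11/14.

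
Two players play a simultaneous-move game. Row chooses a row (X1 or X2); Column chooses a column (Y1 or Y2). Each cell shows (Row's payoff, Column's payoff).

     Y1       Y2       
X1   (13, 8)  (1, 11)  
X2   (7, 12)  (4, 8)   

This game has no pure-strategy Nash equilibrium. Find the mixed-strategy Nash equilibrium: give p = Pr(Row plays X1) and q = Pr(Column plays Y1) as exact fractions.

p = 4/7, q = 1/3

In a mixed NE each player is indifferent between their pure strategies, so the opponent's mix sets the indifference.
Column indifferent between Y1 and Y2: p·8 + (1−p)·12 = p·11 + (1−p)·8 ⟹ 12 + (-4)p = 8 + 3p ⟹ p = 4/7.
Row indifferent between X1 and X2: q·13 + (1−q)·1 = q·7 + (1−q)·4 ⟹ 1 + 12q = 4 + 3q ⟹ q = 1/3.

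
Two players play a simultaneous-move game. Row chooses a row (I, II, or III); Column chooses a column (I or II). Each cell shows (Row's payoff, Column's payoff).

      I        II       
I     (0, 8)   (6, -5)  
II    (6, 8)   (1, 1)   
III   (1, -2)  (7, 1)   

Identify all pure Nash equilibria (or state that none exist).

A profile is a Nash equilibrium when each player is best-responding to the other.
Row's best responses — vs I: II (payoff 6); vs II: III (payoff 7).
Column's best responses — vs I: I (payoff 8); vs II: I (payoff 8); vs III: II (payoff 1).
Mutual best responses occur at (II, I) and (III, II); at each, neither player gains by switching.

(II, I) and (III, II)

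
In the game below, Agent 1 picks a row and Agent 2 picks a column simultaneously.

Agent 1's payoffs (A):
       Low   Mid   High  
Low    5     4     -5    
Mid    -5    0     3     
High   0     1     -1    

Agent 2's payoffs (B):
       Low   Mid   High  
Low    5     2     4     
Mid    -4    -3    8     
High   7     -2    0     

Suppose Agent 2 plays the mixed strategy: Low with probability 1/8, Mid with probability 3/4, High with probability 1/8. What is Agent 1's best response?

Compute Agent 1's expected payoff from each pure strategy against the given mix.
Low: (1/8)·5 + (3/4)·4 + (1/8)·(-5) = 3
Mid: (1/8)·(-5) + (3/4)·0 + (1/8)·3 = -1/4
High: (1/8)·0 + (3/4)·1 + (1/8)·(-1) = 5/8
Highest expected payoff is 3, from Low.

Low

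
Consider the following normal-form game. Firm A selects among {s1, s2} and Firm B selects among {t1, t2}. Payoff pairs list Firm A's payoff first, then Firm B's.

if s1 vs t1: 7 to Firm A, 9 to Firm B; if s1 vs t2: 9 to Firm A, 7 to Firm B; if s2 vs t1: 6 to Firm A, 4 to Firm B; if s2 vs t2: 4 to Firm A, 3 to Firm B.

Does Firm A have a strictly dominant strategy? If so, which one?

A strategy is strictly dominant if it gives Firm A a strictly higher payoff than every other strategy, against every choice by the opponent.
s1 strictly dominates: vs t1: 7 > 6; vs t2: 9 > 4.

s1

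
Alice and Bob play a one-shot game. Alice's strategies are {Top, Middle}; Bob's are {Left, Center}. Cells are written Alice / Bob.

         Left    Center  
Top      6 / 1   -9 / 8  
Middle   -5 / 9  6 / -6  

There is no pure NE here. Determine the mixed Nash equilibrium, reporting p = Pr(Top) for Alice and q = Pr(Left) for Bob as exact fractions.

p = 15/22, q = 15/26

Each player's mixing probability is pinned down by making the *other* player indifferent.
Bob indifferent between Left and Center: p·1 + (1−p)·9 = p·8 + (1−p)·(-6) ⟹ 9 + (-8)p = (-6) + 14p ⟹ p = 15/22.
Alice indifferent between Top and Middle: q·6 + (1−q)·(-9) = q·(-5) + (1−q)·6 ⟹ (-9) + 15q = 6 + (-11)q ⟹ q = 15/26.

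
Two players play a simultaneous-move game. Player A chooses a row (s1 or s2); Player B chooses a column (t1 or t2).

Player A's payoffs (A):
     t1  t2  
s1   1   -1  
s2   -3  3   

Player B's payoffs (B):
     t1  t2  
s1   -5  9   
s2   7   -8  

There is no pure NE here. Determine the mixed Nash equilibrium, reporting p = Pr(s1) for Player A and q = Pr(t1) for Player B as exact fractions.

p = 15/29, q = 1/2

In a mixed NE each player is indifferent between their pure strategies, so the opponent's mix sets the indifference.
Player B indifferent between t1 and t2: p·(-5) + (1−p)·7 = p·9 + (1−p)·(-8) ⟹ 7 + (-12)p = (-8) + 17p ⟹ p = 15/29.
Player A indifferent between s1 and s2: q·1 + (1−q)·(-1) = q·(-3) + (1−q)·3 ⟹ (-1) + 2q = 3 + (-6)q ⟹ q = 1/2.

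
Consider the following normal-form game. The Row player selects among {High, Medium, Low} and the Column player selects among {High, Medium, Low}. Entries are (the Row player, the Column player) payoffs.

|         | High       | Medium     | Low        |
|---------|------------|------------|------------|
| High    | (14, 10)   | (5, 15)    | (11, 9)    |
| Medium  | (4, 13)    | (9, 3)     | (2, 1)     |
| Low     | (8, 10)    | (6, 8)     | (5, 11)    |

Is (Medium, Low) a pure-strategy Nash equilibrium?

No

Holding the Column player at Low: the Row player gets 2 from Medium but could get 11 by switching to High. The Row player has a profitable deviation.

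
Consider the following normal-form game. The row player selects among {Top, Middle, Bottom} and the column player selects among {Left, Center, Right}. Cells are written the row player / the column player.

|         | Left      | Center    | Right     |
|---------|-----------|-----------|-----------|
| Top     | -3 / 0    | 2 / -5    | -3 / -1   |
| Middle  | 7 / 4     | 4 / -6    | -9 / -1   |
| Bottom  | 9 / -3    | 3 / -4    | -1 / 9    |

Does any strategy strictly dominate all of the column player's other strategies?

A strategy is strictly dominant if it gives the column player a strictly higher payoff than every other strategy, against every choice by the opponent.
Left is not dominant: against Bottom, Right gives 9 > -3.
Center is not dominant: against Top, Left gives 0 > -5.
Right is not dominant: against Top, Left gives 0 > -1.
No single strategy is best against every opponent action.

No strictly dominant strategy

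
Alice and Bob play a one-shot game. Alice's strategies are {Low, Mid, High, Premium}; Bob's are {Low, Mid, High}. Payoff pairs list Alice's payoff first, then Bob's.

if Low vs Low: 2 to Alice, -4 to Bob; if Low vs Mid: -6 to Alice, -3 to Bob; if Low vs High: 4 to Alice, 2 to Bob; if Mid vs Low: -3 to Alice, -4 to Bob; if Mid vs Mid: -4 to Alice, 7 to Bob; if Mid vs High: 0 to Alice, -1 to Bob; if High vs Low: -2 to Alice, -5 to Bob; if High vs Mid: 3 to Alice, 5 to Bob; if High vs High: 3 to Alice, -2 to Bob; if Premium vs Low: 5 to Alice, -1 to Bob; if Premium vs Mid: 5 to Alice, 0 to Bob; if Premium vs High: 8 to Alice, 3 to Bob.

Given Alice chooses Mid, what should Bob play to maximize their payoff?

With Alice fixed at Mid, Bob's payoffs are: Low → -4, Mid → 7, High → -1.
The maximum is 7, achieved by Mid.

Mid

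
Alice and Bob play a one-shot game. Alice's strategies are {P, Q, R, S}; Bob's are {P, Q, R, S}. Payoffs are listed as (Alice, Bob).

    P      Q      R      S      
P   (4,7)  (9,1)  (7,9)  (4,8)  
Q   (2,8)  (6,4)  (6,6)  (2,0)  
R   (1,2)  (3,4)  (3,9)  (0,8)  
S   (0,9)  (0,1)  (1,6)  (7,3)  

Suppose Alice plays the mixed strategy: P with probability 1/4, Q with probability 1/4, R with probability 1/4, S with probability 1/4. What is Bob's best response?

R

Compute Bob's expected payoff from each pure strategy against the given mix.
P: (1/4)·7 + (1/4)·8 + (1/4)·2 + (1/4)·9 = 13/2
Q: (1/4)·1 + (1/4)·4 + (1/4)·4 + (1/4)·1 = 5/2
R: (1/4)·9 + (1/4)·6 + (1/4)·9 + (1/4)·6 = 15/2
S: (1/4)·8 + (1/4)·0 + (1/4)·8 + (1/4)·3 = 19/4
Highest expected payoff is 15/2, from R.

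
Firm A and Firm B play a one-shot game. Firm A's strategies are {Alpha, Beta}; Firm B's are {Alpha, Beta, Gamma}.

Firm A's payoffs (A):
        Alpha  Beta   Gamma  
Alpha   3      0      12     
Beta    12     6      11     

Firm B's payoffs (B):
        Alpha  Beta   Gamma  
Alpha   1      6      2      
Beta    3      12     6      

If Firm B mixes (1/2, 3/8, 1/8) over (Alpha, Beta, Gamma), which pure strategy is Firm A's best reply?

Beta

Firm A's best reply maximizes expected payoff against the mix.
Alpha: (1/2)·3 + (3/8)·0 + (1/8)·12 = 3
Beta: (1/2)·12 + (3/8)·6 + (1/8)·11 = 77/8
Highest expected payoff is 77/8, from Beta.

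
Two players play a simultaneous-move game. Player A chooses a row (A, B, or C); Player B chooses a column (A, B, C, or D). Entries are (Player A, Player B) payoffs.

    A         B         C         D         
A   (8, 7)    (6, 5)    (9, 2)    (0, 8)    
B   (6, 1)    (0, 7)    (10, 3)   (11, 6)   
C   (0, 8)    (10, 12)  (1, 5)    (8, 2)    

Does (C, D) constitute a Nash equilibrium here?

Holding Player B at D: Player A gets 8 from C but could get 11 by switching to B. Player A has a profitable deviation.

No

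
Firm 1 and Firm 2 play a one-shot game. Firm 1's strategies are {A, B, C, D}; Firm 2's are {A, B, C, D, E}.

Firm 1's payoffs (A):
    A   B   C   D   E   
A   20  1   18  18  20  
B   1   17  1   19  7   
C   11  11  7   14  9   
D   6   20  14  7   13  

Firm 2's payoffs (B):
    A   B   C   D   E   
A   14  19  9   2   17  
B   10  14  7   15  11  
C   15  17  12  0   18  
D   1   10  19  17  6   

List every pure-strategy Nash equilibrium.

A profile is a Nash equilibrium when each player is best-responding to the other.
Firm 1's best responses — vs A: A (payoff 20); vs B: D (payoff 20); vs C: A (payoff 18); vs D: B (payoff 19); vs E: A (payoff 20).
Firm 2's best responses — vs A: B (payoff 19); vs B: D (payoff 15); vs C: E (payoff 18); vs D: C (payoff 19).
The only mutual best response is (B, D); neither player gains by switching there.

(B, D)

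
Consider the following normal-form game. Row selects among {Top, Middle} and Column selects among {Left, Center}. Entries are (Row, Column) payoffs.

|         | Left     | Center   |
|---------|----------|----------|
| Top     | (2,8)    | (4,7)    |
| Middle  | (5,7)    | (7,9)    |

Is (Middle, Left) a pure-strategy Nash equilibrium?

No

Holding Column at Left: Row gets 5 from Middle, versus 2 from Top. No profitable deviation for Row.
Holding Row at Middle: Column gets 7 from Left but could get 9 by switching to Center. Column has a profitable deviation.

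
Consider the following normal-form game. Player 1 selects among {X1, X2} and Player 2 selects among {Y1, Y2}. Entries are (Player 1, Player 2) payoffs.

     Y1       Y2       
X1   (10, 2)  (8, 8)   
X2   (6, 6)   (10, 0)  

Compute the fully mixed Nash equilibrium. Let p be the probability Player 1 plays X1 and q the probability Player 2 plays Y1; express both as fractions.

Each player's mixing probability is pinned down by making the *other* player indifferent.
Player 2 indifferent between Y1 and Y2: p·2 + (1−p)·6 = p·8 + (1−p)·0 ⟹ 6 + (-4)p = 0 + 8p ⟹ p = 1/2.
Player 1 indifferent between X1 and X2: q·10 + (1−q)·8 = q·6 + (1−q)·10 ⟹ 8 + 2q = 10 + (-4)q ⟹ q = 1/3.

p = 1/2, q = 1/3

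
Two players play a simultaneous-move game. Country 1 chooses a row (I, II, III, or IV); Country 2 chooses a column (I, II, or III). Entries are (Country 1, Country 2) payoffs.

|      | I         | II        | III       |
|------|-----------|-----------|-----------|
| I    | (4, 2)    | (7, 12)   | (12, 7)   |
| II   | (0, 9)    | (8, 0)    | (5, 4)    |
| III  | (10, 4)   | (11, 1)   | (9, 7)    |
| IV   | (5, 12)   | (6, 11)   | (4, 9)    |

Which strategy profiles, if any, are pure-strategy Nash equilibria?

Find each player's best response to every opponent strategy; NE are the intersections.
Country 1's best responses — vs I: III (payoff 10); vs II: III (payoff 11); vs III: I (payoff 12).
Country 2's best responses — vs I: II (payoff 12); vs II: I (payoff 9); vs III: III (payoff 7); vs IV: I (payoff 12).
No cell has both players best-responding. For instance, Country 1's best reply to II is III, but against III Country 2 prefers III over II.

There is no pure-strategy Nash equilibrium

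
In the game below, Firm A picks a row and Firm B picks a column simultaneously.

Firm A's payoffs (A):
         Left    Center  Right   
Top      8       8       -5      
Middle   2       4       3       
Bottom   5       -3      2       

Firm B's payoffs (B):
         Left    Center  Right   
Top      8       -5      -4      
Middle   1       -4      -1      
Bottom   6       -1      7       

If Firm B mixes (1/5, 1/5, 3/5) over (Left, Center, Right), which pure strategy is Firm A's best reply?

Compute Firm A's expected payoff from each pure strategy against the given mix.
Top: (1/5)·8 + (1/5)·8 + (3/5)·(-5) = 1/5
Middle: (1/5)·2 + (1/5)·4 + (3/5)·3 = 3
Bottom: (1/5)·5 + (1/5)·(-3) + (3/5)·2 = 8/5
Highest expected payoff is 3, from Middle.

Middle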